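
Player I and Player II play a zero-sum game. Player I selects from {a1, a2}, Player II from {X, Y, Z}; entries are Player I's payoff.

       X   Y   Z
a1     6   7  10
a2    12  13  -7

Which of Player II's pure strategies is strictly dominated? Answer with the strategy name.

Y

X holds Player I's payoff strictly below Y in every row: 6 < 7, 12 < 13.
So Y is strictly dominated for Player II.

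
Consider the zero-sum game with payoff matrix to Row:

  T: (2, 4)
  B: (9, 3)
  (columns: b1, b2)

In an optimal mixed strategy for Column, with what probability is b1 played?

Row minima: T → 2, B → 3; maximin = 3.
Column maxima: b1 → 9, b2 → 4; minimax = 4.
3 ≠ 4, so there is no saddle point; optimal play is mixed.
Let Row play T with probability p. Expected payoff against b1: 2p + 9(1−p) = −7p + 9; against b2: 4p + 3(1−p) = p + 3.
Setting these equal: −7p + 9 = p + 3 ⇒ −8p = -6 ⇒ p = 3/4, and the value is (-7)·(3/4) + 9 = 15/4.
For Column: with q = P(b1), equating T's and B's payoffs gives −2q + 4 = 6q + 3 ⇒ q = 1/8.

1/8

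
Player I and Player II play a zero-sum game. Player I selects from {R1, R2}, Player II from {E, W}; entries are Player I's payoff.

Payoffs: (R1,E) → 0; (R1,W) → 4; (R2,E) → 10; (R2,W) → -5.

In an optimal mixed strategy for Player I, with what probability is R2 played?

Row minima: R1 → 0, R2 → -5; maximin = 0.
Column maxima: E → 10, W → 4; minimax = 4.
0 ≠ 4, so there is no saddle point; optimal play is mixed.
Let Player I play R1 with probability p. Expected payoff against E: 0p + 10(1−p) = −10p + 10; against W: 4p + (-5)(1−p) = 9p − 5.
Setting these equal: −10p + 10 = 9p − 5 ⇒ −19p = -15 ⇒ p = 15/19, and the value is (-10)·(15/19) + 10 = 40/19.
For Player II: with q = P(E), equating R1's and R2's payoffs gives −4q + 4 = 15q − 5 ⇒ q = 9/19.

4/19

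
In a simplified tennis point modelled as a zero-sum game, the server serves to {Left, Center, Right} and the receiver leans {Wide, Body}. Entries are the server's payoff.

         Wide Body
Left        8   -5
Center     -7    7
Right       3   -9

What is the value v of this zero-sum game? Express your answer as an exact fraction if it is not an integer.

Row minima: Left → -5, Center → -7, Right → -9; maximin = -5.
Column maxima: Wide → 8, Body → 7; minimax = 7.
-5 ≠ 7, so there is no saddle point; optimal play is mixed.
Right is strictly dominated by Left, so the server never plays it.
On the remaining 2×2 (Left, Center vs Wide, Body):
Let the server play Left with probability p. Expected payoff against Wide: 8p + (-7)(1−p) = 15p − 7; against Body: (-5)p + 7(1−p) = −12p + 7.
Setting these equal: 15p − 7 = −12p + 7 ⇒ 27p = 14 ⇒ p = 14/27, and the value is (15)·(14/27) − 7 = 7/9.
For the receiver: with q = P(Wide), equating Left's and Center's payoffs gives 13q − 5 = −14q + 7 ⇒ q = 4/9.

7/9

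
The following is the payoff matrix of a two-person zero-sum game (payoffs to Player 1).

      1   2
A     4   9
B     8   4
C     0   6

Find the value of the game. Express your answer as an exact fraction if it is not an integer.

Row minima: A → 4, B → 4, C → 0; maximin = 4.
Column maxima: 1 → 8, 2 → 9; minimax = 8.
4 ≠ 8, so there is no saddle point; optimal play is mixed.
C is strictly dominated by A, so Player 1 never plays it.
On the remaining 2×2 (A, B vs 1, 2):
Let Player 1 play A with probability p. Expected payoff against 1: 4p + 8(1−p) = −4p + 8; against 2: 9p + 4(1−p) = 5p + 4.
Setting these equal: −4p + 8 = 5p + 4 ⇒ −9p = -4 ⇒ p = 4/9, and the value is (-4)·(4/9) + 8 = 56/9.
For Player 2: with q = P(1), equating A's and B's payoffs gives −5q + 9 = 4q + 4 ⇒ q = 5/9.

56/9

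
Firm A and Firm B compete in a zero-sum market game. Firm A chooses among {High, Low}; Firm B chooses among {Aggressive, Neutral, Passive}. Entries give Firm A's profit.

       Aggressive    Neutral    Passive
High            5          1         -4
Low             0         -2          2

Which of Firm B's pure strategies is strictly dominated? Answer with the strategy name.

Aggressive

Neutral holds Firm A's payoff strictly below Aggressive in every row: 1 < 5, -2 < 0.
So Aggressive is strictly dominated for Firm B.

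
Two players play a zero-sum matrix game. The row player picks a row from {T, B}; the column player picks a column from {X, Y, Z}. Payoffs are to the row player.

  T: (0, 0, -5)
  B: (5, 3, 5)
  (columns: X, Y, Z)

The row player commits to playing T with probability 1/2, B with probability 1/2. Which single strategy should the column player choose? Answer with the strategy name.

If the column player plays X, the row player's expected payoff is (1/2)·0 + (1/2)·5 = 5/2.
If the column player plays Y, the row player's expected payoff is (1/2)·0 + (1/2)·3 = 3/2.
If the column player plays Z, the row player's expected payoff is (1/2)·(-5) + (1/2)·5 = 0.
The column player minimizes the row player's payoff; the smallest is 0, so the best response is Z.

Z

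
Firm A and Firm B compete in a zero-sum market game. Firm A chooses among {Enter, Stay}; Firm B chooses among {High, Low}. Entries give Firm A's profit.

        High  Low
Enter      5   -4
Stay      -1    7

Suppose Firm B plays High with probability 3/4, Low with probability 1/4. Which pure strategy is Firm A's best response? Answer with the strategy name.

Expected payoff of Enter: (3/4)·5 + (1/4)·(-4) = 11/4.
Expected payoff of Stay: (3/4)·(-1) + (1/4)·7 = 1.
The largest is 11/4, so Firm A's best response is Enter.

Enter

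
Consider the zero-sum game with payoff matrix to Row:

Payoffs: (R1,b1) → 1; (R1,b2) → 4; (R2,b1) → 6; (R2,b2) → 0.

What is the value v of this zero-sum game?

Row minima: R1 → 1, R2 → 0; maximin = 1.
Column maxima: b1 → 6, b2 → 4; minimax = 4.
1 ≠ 4, so there is no saddle point; optimal play is mixed.
Let Row play R1 with probability p. Expected payoff against b1: 1p + 6(1−p) = −5p + 6; against b2: 4p + 0(1−p) = 4p.
Setting these equal: −5p + 6 = 4p ⇒ −9p = -6 ⇒ p = 2/3, and the value is (-5)·(2/3) + 6 = 8/3.
For Column: with q = P(b1), equating R1's and R2's payoffs gives −3q + 4 = 6q ⇒ q = 4/9.

8/3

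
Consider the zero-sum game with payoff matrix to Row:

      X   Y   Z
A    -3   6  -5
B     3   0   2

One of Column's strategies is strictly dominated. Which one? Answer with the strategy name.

X

Z holds Row's payoff strictly below X in every row: -5 < -3, 2 < 3.
So X is strictly dominated for Column.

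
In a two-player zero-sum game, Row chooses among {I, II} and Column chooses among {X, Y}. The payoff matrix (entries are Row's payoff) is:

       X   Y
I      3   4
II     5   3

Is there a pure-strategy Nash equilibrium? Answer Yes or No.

Row minima: I → 3, II → 3; maximin = 3.
Column maxima: X → 5, Y → 4; minimax = 4.
3 ≠ 4, so no pure-strategy equilibrium exists.

No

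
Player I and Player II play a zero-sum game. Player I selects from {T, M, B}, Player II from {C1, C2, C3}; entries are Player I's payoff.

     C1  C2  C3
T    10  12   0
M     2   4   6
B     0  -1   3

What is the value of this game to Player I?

Row minima: T → 0, M → 2, B → -1; maximin = 2.
Column maxima: C1 → 10, C2 → 12, C3 → 6; minimax = 6.
2 ≠ 6, so there is no saddle point; optimal play is mixed.
B is strictly dominated by M, so Player I never plays it.
With B eliminated, C2 is strictly dominated by C1 (it gives Player I strictly more in every remaining row), so Player II never plays it.
On the remaining 2×2 (T, M vs C1, C3):
Let Player I play T with probability p. Expected payoff against C1: 10p + 2(1−p) = 8p + 2; against C3: 0p + 6(1−p) = −6p + 6.
Setting these equal: 8p + 2 = −6p + 6 ⇒ 14p = 4 ⇒ p = 2/7, and the value is (8)·(2/7) + 2 = 30/7.
For Player II: with q = P(C1), equating T's and M's payoffs gives 10q = −4q + 6 ⇒ q = 3/7.

30/7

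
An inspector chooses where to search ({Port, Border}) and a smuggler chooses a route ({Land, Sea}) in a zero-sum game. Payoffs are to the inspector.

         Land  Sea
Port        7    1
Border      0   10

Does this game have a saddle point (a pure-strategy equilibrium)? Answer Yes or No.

No

Row minima: Port → 1, Border → 0; maximin = 1.
Column maxima: Land → 7, Sea → 10; minimax = 7.
1 ≠ 7, so no pure-strategy equilibrium exists.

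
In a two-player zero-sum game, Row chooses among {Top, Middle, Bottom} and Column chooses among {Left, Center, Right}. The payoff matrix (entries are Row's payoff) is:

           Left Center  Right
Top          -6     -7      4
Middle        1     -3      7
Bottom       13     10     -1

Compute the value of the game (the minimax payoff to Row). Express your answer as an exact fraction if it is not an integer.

67/21

Row minima: Top → -7, Middle → -3, Bottom → -1; maximin = -1.
Column maxima: Left → 13, Center → 10, Right → 7; minimax = 7.
-1 ≠ 7, so there is no saddle point; optimal play is mixed.
Top is strictly dominated by Middle, so Row never plays it.
Left is strictly dominated by Center (it gives Row strictly more in every row), so Column never plays it.
On the remaining 2×2 (Middle, Bottom vs Center, Right):
Let Row play Middle with probability p. Expected payoff against Center: (-3)p + 10(1−p) = −13p + 10; against Right: 7p + (-1)(1−p) = 8p − 1.
Setting these equal: −13p + 10 = 8p − 1 ⇒ −21p = -11 ⇒ p = 11/21, and the value is (-13)·(11/21) + 10 = 67/21.
For Column: with q = P(Center), equating Middle's and Bottom's payoffs gives −10q + 7 = 11q − 1 ⇒ q = 8/21.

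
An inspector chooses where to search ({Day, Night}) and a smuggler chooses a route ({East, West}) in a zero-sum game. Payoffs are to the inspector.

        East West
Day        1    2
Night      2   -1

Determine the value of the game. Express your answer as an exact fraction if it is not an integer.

Row minima: Day → 1, Night → -1; maximin = 1.
Column maxima: East → 2, West → 2; minimax = 2.
1 ≠ 2, so there is no saddle point; optimal play is mixed.
Let the inspector play Day with probability p. Expected payoff against East: 1p + 2(1−p) = −p + 2; against West: 2p + (-1)(1−p) = 3p − 1.
Setting these equal: −p + 2 = 3p − 1 ⇒ −4p = -3 ⇒ p = 3/4, and the value is (-1)·(3/4) + 2 = 5/4.
For the smuggler: with q = P(East), equating Day's and Night's payoffs gives −q + 2 = 3q − 1 ⇒ q = 3/4.

5/4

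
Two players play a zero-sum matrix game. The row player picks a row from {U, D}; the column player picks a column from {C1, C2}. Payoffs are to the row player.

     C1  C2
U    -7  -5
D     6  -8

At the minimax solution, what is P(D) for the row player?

1/8

Row minima: U → -7, D → -8; maximin = -7.
Column maxima: C1 → 6, C2 → -5; minimax = -5.
-7 ≠ -5, so there is no saddle point; optimal play is mixed.
Let the row player play U with probability p. Expected payoff against C1: (-7)p + 6(1−p) = −13p + 6; against C2: (-5)p + (-8)(1−p) = 3p − 8.
Setting these equal: −13p + 6 = 3p − 8 ⇒ −16p = -14 ⇒ p = 7/8, and the value is (-13)·(7/8) + 6 = -43/8.
For the column player: with q = P(C1), equating U's and D's payoffs gives −2q − 5 = 14q − 8 ⇒ q = 3/16.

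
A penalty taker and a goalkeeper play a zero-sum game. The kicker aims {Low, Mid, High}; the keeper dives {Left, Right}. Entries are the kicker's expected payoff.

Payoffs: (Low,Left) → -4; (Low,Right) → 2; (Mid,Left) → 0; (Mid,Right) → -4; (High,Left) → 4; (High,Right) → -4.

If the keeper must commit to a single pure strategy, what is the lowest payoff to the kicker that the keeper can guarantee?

2

Column maxima: Left → 4, Right → 2.
The smallest of these is 2.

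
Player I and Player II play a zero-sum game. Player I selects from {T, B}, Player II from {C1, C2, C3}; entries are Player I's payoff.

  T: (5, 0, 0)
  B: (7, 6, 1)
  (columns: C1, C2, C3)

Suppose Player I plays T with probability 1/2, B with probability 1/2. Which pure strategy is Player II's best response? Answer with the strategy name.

If Player II plays C1, Player I's expected payoff is (1/2)·5 + (1/2)·7 = 6.
If Player II plays C2, Player I's expected payoff is (1/2)·0 + (1/2)·6 = 3.
If Player II plays C3, Player I's expected payoff is (1/2)·0 + (1/2)·1 = 1/2.
Player II minimizes Player I's payoff; the smallest is 1/2, so the best response is C3.

C3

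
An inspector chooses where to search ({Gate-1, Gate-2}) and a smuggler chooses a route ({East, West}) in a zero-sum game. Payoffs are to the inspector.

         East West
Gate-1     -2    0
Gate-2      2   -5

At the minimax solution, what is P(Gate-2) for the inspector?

2/9

Row minima: Gate-1 → -2, Gate-2 → -5; maximin = -2.
Column maxima: East → 2, West → 0; minimax = 0.
-2 ≠ 0, so there is no saddle point; optimal play is mixed.
Let the inspector play Gate-1 with probability p. Expected payoff against East: (-2)p + 2(1−p) = −4p + 2; against West: 0p + (-5)(1−p) = 5p − 5.
Setting these equal: −4p + 2 = 5p − 5 ⇒ −9p = -7 ⇒ p = 7/9, and the value is (-4)·(7/9) + 2 = -10/9.
For the smuggler: with q = P(East), equating Gate-1's and Gate-2's payoffs gives −2q = 7q − 5 ⇒ q = 5/9.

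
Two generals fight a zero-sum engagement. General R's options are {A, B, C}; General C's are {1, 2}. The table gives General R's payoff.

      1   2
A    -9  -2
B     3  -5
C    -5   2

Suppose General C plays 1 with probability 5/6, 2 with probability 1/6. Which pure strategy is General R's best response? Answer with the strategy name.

B

Expected payoff of A: (5/6)·(-9) + (1/6)·(-2) = -47/6.
Expected payoff of B: (5/6)·3 + (1/6)·(-5) = 5/3.
Expected payoff of C: (5/6)·(-5) + (1/6)·2 = -23/6.
The largest is 5/3, so General R's best response is B.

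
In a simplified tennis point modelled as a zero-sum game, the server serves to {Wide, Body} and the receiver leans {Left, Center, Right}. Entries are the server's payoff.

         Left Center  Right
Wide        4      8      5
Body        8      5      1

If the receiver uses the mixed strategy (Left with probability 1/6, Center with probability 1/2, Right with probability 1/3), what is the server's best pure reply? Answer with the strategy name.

Wide

Expected payoff of Wide: (1/6)·4 + (1/2)·8 + (1/3)·5 = 19/3.
Expected payoff of Body: (1/6)·8 + (1/2)·5 + (1/3)·1 = 25/6.
The largest is 19/3, so the server's best response is Wide.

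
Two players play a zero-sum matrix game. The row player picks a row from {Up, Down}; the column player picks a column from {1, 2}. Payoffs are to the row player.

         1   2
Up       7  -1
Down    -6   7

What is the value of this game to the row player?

Row minima: Up → -1, Down → -6; maximin = -1.
Column maxima: 1 → 7, 2 → 7; minimax = 7.
-1 ≠ 7, so there is no saddle point; optimal play is mixed.
Let the row player play Up with probability p. Expected payoff against 1: 7p + (-6)(1−p) = 13p − 6; against 2: (-1)p + 7(1−p) = −8p + 7.
Setting these equal: 13p − 6 = −8p + 7 ⇒ 21p = 13 ⇒ p = 13/21, and the value is (13)·(13/21) − 6 = 43/21.
For the column player: with q = P(1), equating Up's and Down's payoffs gives 8q − 1 = −13q + 7 ⇒ q = 8/21.

43/21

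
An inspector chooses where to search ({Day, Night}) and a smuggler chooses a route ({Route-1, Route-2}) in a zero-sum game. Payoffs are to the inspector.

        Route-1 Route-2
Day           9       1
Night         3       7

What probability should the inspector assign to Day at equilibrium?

1/3

Row minima: Day → 1, Night → 3; maximin = 3.
Column maxima: Route-1 → 9, Route-2 → 7; minimax = 7.
3 ≠ 7, so there is no saddle point; optimal play is mixed.
Let the inspector play Day with probability p. Expected payoff against Route-1: 9p + 3(1−p) = 6p + 3; against Route-2: 1p + 7(1−p) = −6p + 7.
Setting these equal: 6p + 3 = −6p + 7 ⇒ 12p = 4 ⇒ p = 1/3, and the value is (6)·(1/3) + 3 = 5.
For the smuggler: with q = P(Route-1), equating Day's and Night's payoffs gives 8q + 1 = −4q + 7 ⇒ q = 1/2.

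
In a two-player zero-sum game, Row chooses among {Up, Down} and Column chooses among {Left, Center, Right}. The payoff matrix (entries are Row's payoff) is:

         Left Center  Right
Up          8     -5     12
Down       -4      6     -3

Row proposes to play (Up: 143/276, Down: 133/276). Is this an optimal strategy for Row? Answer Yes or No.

Against Left this mix gives (143/276)·8 + (133/276)·(-4) = 51/23.
Against Center this mix gives (143/276)·(-5) + (133/276)·6 = 83/276.
Against Right this mix gives (143/276)·12 + (133/276)·(-3) = 439/92.
Column will play Center, holding Row to 83/276. Shifting weight toward the row that does better against Center would raise this floor (the equalizing mix achieves 28/23 against both Center and Left), so the proposed strategy is not optimal.

No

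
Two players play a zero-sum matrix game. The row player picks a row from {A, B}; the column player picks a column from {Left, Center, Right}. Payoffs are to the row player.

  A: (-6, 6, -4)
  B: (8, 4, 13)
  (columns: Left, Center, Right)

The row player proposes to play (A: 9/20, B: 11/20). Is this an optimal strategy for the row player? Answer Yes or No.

No

Against Left this mix gives (9/20)·(-6) + (11/20)·8 = 17/10.
Against Center this mix gives (9/20)·6 + (11/20)·4 = 49/10.
Against Right this mix gives (9/20)·(-4) + (11/20)·13 = 107/20.
The column player will play Left, holding the row player to 17/10. Shifting weight toward the row that does better against Left would raise this floor (the equalizing mix achieves 9/2 against both Left and Center), so the proposed strategy is not optimal.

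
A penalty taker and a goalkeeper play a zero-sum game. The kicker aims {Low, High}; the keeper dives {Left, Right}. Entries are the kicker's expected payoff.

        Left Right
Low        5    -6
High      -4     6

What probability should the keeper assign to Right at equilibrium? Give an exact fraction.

3/7

Row minima: Low → -6, High → -4; maximin = -4.
Column maxima: Left → 5, Right → 6; minimax = 5.
-4 ≠ 5, so there is no saddle point; optimal play is mixed.
Let the kicker play Low with probability p. Expected payoff against Left: 5p + (-4)(1−p) = 9p − 4; against Right: (-6)p + 6(1−p) = −12p + 6.
Setting these equal: 9p − 4 = −12p + 6 ⇒ 21p = 10 ⇒ p = 10/21, and the value is (9)·(10/21) − 4 = 2/7.
For the keeper: with q = P(Left), equating Low's and High's payoffs gives 11q − 6 = −10q + 6 ⇒ q = 4/7.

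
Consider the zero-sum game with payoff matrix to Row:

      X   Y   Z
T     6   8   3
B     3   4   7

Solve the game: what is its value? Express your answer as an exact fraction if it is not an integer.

33/7

Row minima: T → 3, B → 3; maximin = 3.
Column maxima: X → 6, Y → 8, Z → 7; minimax = 6.
3 ≠ 6, so there is no saddle point; optimal play is mixed.
Y is strictly dominated by X (it gives Row strictly more in every row), so Column never plays it.
On the remaining 2×2 (T, B vs X, Z):
Let Row play T with probability p. Expected payoff against X: 6p + 3(1−p) = 3p + 3; against Z: 3p + 7(1−p) = −4p + 7.
Setting these equal: 3p + 3 = −4p + 7 ⇒ 7p = 4 ⇒ p = 4/7, and the value is (3)·(4/7) + 3 = 33/7.
For Column: with q = P(X), equating T's and B's payoffs gives 3q + 3 = −4q + 7 ⇒ q = 4/7.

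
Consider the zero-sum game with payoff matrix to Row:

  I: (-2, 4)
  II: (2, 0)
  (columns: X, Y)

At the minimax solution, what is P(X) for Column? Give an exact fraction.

Row minima: I → -2, II → 0; maximin = 0.
Column maxima: X → 2, Y → 4; minimax = 2.
0 ≠ 2, so there is no saddle point; optimal play is mixed.
Let Row play I with probability p. Expected payoff against X: (-2)p + 2(1−p) = −4p + 2; against Y: 4p + 0(1−p) = 4p.
Setting these equal: −4p + 2 = 4p ⇒ −8p = -2 ⇒ p = 1/4, and the value is (-4)·(1/4) + 2 = 1.
For Column: with q = P(X), equating I's and II's payoffs gives −6q + 4 = 2q ⇒ q = 1/2.

1/2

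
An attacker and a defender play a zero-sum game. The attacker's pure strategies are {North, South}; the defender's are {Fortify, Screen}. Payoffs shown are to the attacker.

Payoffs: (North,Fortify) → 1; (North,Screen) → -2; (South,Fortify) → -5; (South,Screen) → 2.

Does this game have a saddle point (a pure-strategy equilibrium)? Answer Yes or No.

No

Row minima: North → -2, South → -5; maximin = -2.
Column maxima: Fortify → 1, Screen → 2; minimax = 1.
-2 ≠ 1, so no pure-strategy equilibrium exists.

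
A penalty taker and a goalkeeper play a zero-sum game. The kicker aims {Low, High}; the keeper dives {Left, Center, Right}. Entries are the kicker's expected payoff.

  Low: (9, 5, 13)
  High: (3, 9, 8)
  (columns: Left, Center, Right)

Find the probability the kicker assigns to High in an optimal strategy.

2/5

Row minima: Low → 5, High → 3; maximin = 5.
Column maxima: Left → 9, Center → 9, Right → 13; minimax = 9.
5 ≠ 9, so there is no saddle point; optimal play is mixed.
Right is strictly dominated by Left (it gives the kicker strictly more in every row), so the keeper never plays it.
On the remaining 2×2 (Low, High vs Left, Center):
Let the kicker play Low with probability p. Expected payoff against Left: 9p + 3(1−p) = 6p + 3; against Center: 5p + 9(1−p) = −4p + 9.
Setting these equal: 6p + 3 = −4p + 9 ⇒ 10p = 6 ⇒ p = 3/5, and the value is (6)·(3/5) + 3 = 33/5.
For the keeper: with q = P(Left), equating Low's and High's payoffs gives 4q + 5 = −6q + 9 ⇒ q = 2/5.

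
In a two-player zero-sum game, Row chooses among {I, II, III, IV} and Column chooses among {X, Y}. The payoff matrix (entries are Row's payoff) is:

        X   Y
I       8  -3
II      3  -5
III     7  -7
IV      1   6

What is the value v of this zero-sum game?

51/16

Row minima: I → -3, II → -5, III → -7, IV → 1; maximin = 1.
Column maxima: X → 8, Y → 6; minimax = 6.
1 ≠ 6, so there is no saddle point; optimal play is mixed.
II is strictly dominated by I, so Row never plays it.
III is strictly dominated by I, so Row never plays it.
On the remaining 2×2 (I, IV vs X, Y):
Let Row play I with probability p. Expected payoff against X: 8p + 1(1−p) = 7p + 1; against Y: (-3)p + 6(1−p) = −9p + 6.
Setting these equal: 7p + 1 = −9p + 6 ⇒ 16p = 5 ⇒ p = 5/16, and the value is (7)·(5/16) + 1 = 51/16.
For Column: with q = P(X), equating I's and IV's payoffs gives 11q − 3 = −5q + 6 ⇒ q = 9/16.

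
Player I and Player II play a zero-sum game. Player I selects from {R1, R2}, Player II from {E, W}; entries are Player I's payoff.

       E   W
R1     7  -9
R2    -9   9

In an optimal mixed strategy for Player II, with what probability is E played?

Row minima: R1 → -9, R2 → -9; maximin = -9.
Column maxima: E → 7, W → 9; minimax = 7.
-9 ≠ 7, so there is no saddle point; optimal play is mixed.
Let Player I play R1 with probability p. Expected payoff against E: 7p + (-9)(1−p) = 16p − 9; against W: (-9)p + 9(1−p) = −18p + 9.
Setting these equal: 16p − 9 = −18p + 9 ⇒ 34p = 18 ⇒ p = 9/17, and the value is (16)·(9/17) − 9 = -9/17.
For Player II: with q = P(E), equating R1's and R2's payoffs gives 16q − 9 = −18q + 9 ⇒ q = 9/17.

9/17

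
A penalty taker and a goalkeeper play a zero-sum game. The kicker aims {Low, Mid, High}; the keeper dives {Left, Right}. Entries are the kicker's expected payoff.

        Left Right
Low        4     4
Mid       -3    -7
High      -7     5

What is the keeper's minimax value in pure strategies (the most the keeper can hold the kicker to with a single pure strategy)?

Column maxima: Left → 4, Right → 5.
The smallest of these is 4.

4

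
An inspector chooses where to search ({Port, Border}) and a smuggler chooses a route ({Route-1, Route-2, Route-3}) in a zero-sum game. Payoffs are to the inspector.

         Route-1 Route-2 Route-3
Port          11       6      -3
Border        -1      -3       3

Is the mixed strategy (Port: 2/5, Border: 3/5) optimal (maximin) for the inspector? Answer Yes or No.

Yes

Against Route-1 this mix gives (2/5)·11 + (3/5)·(-1) = 19/5.
Against Route-2 this mix gives (2/5)·6 + (3/5)·(-3) = 3/5.
Against Route-3 this mix gives (2/5)·(-3) + (3/5)·3 = 3/5.
All of the smuggler's active replies (Route-2, Route-3) yield 3/5, and no column does worse for the inspector. The mix makes the smuggler indifferent and guarantees 3/5, so it is optimal.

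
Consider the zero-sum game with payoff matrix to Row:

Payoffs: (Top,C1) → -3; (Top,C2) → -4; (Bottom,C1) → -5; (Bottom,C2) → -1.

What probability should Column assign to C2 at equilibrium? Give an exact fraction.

Row minima: Top → -4, Bottom → -5; maximin = -4.
Column maxima: C1 → -3, C2 → -1; minimax = -3.
-4 ≠ -3, so there is no saddle point; optimal play is mixed.
Let Row play Top with probability p. Expected payoff against C1: (-3)p + (-5)(1−p) = 2p − 5; against C2: (-4)p + (-1)(1−p) = −3p − 1.
Setting these equal: 2p − 5 = −3p − 1 ⇒ 5p = 4 ⇒ p = 4/5, and the value is (2)·(4/5) − 5 = -17/5.
For Column: with q = P(C1), equating Top's and Bottom's payoffs gives q − 4 = −4q − 1 ⇒ q = 3/5.

2/5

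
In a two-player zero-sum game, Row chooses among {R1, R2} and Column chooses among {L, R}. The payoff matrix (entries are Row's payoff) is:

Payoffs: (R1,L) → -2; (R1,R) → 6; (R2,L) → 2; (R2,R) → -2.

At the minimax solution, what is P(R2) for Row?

2/3

Row minima: R1 → -2, R2 → -2; maximin = -2.
Column maxima: L → 2, R → 6; minimax = 2.
-2 ≠ 2, so there is no saddle point; optimal play is mixed.
Let Row play R1 with probability p. Expected payoff against L: (-2)p + 2(1−p) = −4p + 2; against R: 6p + (-2)(1−p) = 8p − 2.
Setting these equal: −4p + 2 = 8p − 2 ⇒ −12p = -4 ⇒ p = 1/3, and the value is (-4)·(1/3) + 2 = 2/3.
For Column: with q = P(L), equating R1's and R2's payoffs gives −8q + 6 = 4q − 2 ⇒ q = 2/3.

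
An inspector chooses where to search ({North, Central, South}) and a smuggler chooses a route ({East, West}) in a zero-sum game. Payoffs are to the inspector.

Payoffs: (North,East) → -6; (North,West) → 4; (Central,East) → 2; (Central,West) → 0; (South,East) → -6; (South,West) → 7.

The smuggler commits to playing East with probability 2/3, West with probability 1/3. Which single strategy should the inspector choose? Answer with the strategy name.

Central

Expected payoff of North: (2/3)·(-6) + (1/3)·4 = -8/3.
Expected payoff of Central: (2/3)·2 + (1/3)·0 = 4/3.
Expected payoff of South: (2/3)·(-6) + (1/3)·7 = -5/3.
The largest is 4/3, so the inspector's best response is Central.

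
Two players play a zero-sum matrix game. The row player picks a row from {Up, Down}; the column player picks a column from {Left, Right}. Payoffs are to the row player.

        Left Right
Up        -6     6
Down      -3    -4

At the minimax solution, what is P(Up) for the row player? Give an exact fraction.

Row minima: Up → -6, Down → -4; maximin = -4.
Column maxima: Left → -3, Right → 6; minimax = -3.
-4 ≠ -3, so there is no saddle point; optimal play is mixed.
Let the row player play Up with probability p. Expected payoff against Left: (-6)p + (-3)(1−p) = −3p − 3; against Right: 6p + (-4)(1−p) = 10p − 4.
Setting these equal: −3p − 3 = 10p − 4 ⇒ −13p = -1 ⇒ p = 1/13, and the value is (-3)·(1/13) − 3 = -42/13.
For the column player: with q = P(Left), equating Up's and Down's payoffs gives −12q + 6 = q − 4 ⇒ q = 10/13.

1/13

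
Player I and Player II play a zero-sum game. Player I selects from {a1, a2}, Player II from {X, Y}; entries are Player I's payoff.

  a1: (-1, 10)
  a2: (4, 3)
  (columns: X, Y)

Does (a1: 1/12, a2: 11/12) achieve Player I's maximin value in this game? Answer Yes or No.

Against X this mix gives (1/12)·(-1) + (11/12)·4 = 43/12.
Against Y this mix gives (1/12)·10 + (11/12)·3 = 43/12.
All of Player II's active replies (X, Y) yield 43/12, and no column does worse for Player I. The mix makes Player II indifferent and guarantees 43/12, so it is optimal.

Yes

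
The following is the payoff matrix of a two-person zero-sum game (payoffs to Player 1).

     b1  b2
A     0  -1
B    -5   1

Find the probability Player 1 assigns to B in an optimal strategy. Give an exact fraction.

1/7

Row minima: A → -1, B → -5; maximin = -1.
Column maxima: b1 → 0, b2 → 1; minimax = 0.
-1 ≠ 0, so there is no saddle point; optimal play is mixed.
Let Player 1 play A with probability p. Expected payoff against b1: 0p + (-5)(1−p) = 5p − 5; against b2: (-1)p + 1(1−p) = −2p + 1.
Setting these equal: 5p − 5 = −2p + 1 ⇒ 7p = 6 ⇒ p = 6/7, and the value is (5)·(6/7) − 5 = -5/7.
For Player 2: with q = P(b1), equating A's and B's payoffs gives q − 1 = −6q + 1 ⇒ q = 2/7.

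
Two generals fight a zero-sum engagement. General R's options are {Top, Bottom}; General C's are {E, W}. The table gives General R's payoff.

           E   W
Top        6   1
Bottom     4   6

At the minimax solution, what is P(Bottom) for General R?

Row minima: Top → 1, Bottom → 4; maximin = 4.
Column maxima: E → 6, W → 6; minimax = 6.
4 ≠ 6, so there is no saddle point; optimal play is mixed.
Let General R play Top with probability p. Expected payoff against E: 6p + 4(1−p) = 2p + 4; against W: 1p + 6(1−p) = −5p + 6.
Setting these equal: 2p + 4 = −5p + 6 ⇒ 7p = 2 ⇒ p = 2/7, and the value is (2)·(2/7) + 4 = 32/7.
For General C: with q = P(E), equating Top's and Bottom's payoffs gives 5q + 1 = −2q + 6 ⇒ q = 5/7.

5/7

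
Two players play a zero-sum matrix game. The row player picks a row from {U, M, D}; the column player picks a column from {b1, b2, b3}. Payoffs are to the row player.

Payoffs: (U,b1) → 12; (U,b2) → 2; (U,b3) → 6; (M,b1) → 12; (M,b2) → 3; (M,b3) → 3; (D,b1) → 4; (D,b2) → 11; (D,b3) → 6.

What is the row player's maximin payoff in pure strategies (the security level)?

Row minima: U → 2, M → 3, D → 4.
The best of these is 4.

4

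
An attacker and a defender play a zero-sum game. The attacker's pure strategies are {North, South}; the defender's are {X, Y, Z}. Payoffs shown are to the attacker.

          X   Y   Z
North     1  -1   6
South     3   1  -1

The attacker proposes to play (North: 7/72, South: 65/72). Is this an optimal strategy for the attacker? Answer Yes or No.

No

Against X this mix gives (7/72)·1 + (65/72)·3 = 101/36.
Against Y this mix gives (7/72)·(-1) + (65/72)·1 = 29/36.
Against Z this mix gives (7/72)·6 + (65/72)·(-1) = -23/72.
The defender will play Z, holding the attacker to -23/72. Shifting weight toward the row that does better against Z would raise this floor (the equalizing mix achieves 5/9 against both Z and Y), so the proposed strategy is not optimal.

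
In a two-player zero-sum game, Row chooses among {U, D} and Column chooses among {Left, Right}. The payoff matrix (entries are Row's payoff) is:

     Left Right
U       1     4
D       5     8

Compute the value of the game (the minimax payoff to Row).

5

Row minima: U → 1, D → 5; maximin = 5.
Column maxima: Left → 5, Right → 8; minimax = 5.
Since maximin = minimax = 5, there is a saddle point and the value is 5.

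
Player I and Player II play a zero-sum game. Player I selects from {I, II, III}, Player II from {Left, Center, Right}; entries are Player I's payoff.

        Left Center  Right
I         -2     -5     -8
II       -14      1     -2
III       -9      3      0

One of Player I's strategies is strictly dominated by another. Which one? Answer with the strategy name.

II

III gives a strictly higher payoff than II against every column: -9 > -14, 3 > 1, 0 > -2.
So II is strictly dominated and Player I never plays it.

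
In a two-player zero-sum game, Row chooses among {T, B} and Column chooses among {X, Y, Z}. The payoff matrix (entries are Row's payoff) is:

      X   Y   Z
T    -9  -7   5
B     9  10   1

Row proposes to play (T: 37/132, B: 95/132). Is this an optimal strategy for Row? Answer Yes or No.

No

Against X this mix gives (37/132)·(-9) + (95/132)·9 = 87/22.
Against Y this mix gives (37/132)·(-7) + (95/132)·10 = 691/132.
Against Z this mix gives (37/132)·5 + (95/132)·1 = 70/33.
Column will play Z, holding Row to 70/33. Shifting weight toward the row that does better against Z would raise this floor (the equalizing mix achieves 27/11 against both Z and X), so the proposed strategy is not optimal.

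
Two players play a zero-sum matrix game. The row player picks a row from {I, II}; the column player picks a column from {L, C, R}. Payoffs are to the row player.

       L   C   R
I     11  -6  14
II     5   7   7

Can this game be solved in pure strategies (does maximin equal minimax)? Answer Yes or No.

Row minima: I → -6, II → 5; maximin = 5.
Column maxima: L → 11, C → 7, R → 14; minimax = 7.
5 ≠ 7, so no pure-strategy equilibrium exists.

No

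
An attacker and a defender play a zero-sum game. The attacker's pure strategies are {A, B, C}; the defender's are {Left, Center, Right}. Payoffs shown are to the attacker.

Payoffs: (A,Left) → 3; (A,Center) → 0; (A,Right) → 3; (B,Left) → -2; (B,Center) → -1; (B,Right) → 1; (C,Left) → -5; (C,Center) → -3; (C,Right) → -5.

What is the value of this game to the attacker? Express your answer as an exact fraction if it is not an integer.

Row minima: A → 0, B → -2, C → -5; maximin = 0.
Column maxima: Left → 3, Center → 0, Right → 3; minimax = 0.
Since maximin = minimax = 0, there is a saddle point and the value is 0.

0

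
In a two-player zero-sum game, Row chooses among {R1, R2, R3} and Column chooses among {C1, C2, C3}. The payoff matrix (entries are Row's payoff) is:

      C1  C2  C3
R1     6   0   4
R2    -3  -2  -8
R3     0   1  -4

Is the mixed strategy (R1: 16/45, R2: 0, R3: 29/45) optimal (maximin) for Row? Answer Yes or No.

Against C1 this mix gives (16/45)·6 + (29/45)·0 = 32/15.
Against C2 this mix gives (16/45)·0 + (29/45)·1 = 29/45.
Against C3 this mix gives (16/45)·4 + (29/45)·(-4) = -52/45.
Column will play C3, holding Row to -52/45. Shifting weight toward the row that does better against C3 would raise this floor (the equalizing mix achieves 4/9 against both C3 and C2), so the proposed strategy is not optimal.

No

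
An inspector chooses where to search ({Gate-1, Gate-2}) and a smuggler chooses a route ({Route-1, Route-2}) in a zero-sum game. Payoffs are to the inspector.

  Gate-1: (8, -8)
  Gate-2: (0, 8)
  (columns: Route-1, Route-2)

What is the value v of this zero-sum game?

8/3

Row minima: Gate-1 → -8, Gate-2 → 0; maximin = 0.
Column maxima: Route-1 → 8, Route-2 → 8; minimax = 8.
0 ≠ 8, so there is no saddle point; optimal play is mixed.
Let the inspector play Gate-1 with probability p. Expected payoff against Route-1: 8p + 0(1−p) = 8p; against Route-2: (-8)p + 8(1−p) = −16p + 8.
Setting these equal: 8p = −16p + 8 ⇒ 24p = 8 ⇒ p = 1/3, and the value is (8)·(1/3) = 8/3.
For the smuggler: with q = P(Route-1), equating Gate-1's and Gate-2's payoffs gives 16q − 8 = −8q + 8 ⇒ q = 2/3.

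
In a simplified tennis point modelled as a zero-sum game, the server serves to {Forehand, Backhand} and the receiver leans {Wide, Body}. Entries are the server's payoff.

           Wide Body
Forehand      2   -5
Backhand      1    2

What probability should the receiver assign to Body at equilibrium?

1/8

Row minima: Forehand → -5, Backhand → 1; maximin = 1.
Column maxima: Wide → 2, Body → 2; minimax = 2.
1 ≠ 2, so there is no saddle point; optimal play is mixed.
Let the server play Forehand with probability p. Expected payoff against Wide: 2p + 1(1−p) = p + 1; against Body: (-5)p + 2(1−p) = −7p + 2.
Setting these equal: p + 1 = −7p + 2 ⇒ 8p = 1 ⇒ p = 1/8, and the value is (1)·(1/8) + 1 = 9/8.
For the receiver: with q = P(Wide), equating Forehand's and Backhand's payoffs gives 7q − 5 = −q + 2 ⇒ q = 7/8.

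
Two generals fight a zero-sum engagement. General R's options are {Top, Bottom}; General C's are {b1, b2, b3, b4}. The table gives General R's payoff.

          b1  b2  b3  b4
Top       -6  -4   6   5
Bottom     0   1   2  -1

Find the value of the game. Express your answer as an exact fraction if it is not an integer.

-1/2

Row minima: Top → -6, Bottom → -1; maximin = -1.
Column maxima: b1 → 0, b2 → 1, b3 → 6, b4 → 5; minimax = 0.
-1 ≠ 0, so there is no saddle point; optimal play is mixed.
b2 is strictly dominated by b1 (it gives General R strictly more in every row), so General C never plays it.
b3 is strictly dominated by b1 (it gives General R strictly more in every row), so General C never plays it.
On the remaining 2×2 (Top, Bottom vs b1, b4):
Let General R play Top with probability p. Expected payoff against b1: (-6)p + 0(1−p) = −6p; against b4: 5p + (-1)(1−p) = 6p − 1.
Setting these equal: −6p = 6p − 1 ⇒ −12p = -1 ⇒ p = 1/12, and the value is (-6)·(1/12) = -1/2.
For General C: with q = P(b1), equating Top's and Bottom's payoffs gives −11q + 5 = q − 1 ⇒ q = 1/2.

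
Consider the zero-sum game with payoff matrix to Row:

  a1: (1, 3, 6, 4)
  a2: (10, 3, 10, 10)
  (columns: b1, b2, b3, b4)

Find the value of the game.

Row minima: a1 → 1, a2 → 3; maximin = 3.
Column maxima: b1 → 10, b2 → 3, b3 → 10, b4 → 10; minimax = 3.
Since maximin = minimax = 3, there is a saddle point and the value is 3.

3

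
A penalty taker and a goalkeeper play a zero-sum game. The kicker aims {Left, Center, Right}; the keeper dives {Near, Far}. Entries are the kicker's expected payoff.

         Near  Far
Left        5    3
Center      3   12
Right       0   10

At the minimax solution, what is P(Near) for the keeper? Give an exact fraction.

9/11

Row minima: Left → 3, Center → 3, Right → 0; maximin = 3.
Column maxima: Near → 5, Far → 12; minimax = 5.
3 ≠ 5, so there is no saddle point; optimal play is mixed.
Right is strictly dominated by Center, so the kicker never plays it.
On the remaining 2×2 (Left, Center vs Near, Far):
Let the kicker play Left with probability p. Expected payoff against Near: 5p + 3(1−p) = 2p + 3; against Far: 3p + 12(1−p) = −9p + 12.
Setting these equal: 2p + 3 = −9p + 12 ⇒ 11p = 9 ⇒ p = 9/11, and the value is (2)·(9/11) + 3 = 51/11.
For the keeper: with q = P(Near), equating Left's and Center's payoffs gives 2q + 3 = −9q + 12 ⇒ q = 9/11.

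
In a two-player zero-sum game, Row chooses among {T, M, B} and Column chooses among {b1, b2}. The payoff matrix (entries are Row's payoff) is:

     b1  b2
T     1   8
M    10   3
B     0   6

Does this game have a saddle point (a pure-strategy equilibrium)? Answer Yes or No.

Row minima: T → 1, M → 3, B → 0; maximin = 3.
Column maxima: b1 → 10, b2 → 8; minimax = 8.
3 ≠ 8, so no pure-strategy equilibrium exists.

No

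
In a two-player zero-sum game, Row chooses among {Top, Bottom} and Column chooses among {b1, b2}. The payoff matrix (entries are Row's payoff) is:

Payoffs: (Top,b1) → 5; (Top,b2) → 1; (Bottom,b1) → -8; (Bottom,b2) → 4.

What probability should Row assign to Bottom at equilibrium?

1/4

Row minima: Top → 1, Bottom → -8; maximin = 1.
Column maxima: b1 → 5, b2 → 4; minimax = 4.
1 ≠ 4, so there is no saddle point; optimal play is mixed.
Let Row play Top with probability p. Expected payoff against b1: 5p + (-8)(1−p) = 13p − 8; against b2: 1p + 4(1−p) = −3p + 4.
Setting these equal: 13p − 8 = −3p + 4 ⇒ 16p = 12 ⇒ p = 3/4, and the value is (13)·(3/4) − 8 = 7/4.
For Column: with q = P(b1), equating Top's and Bottom's payoffs gives 4q + 1 = −12q + 4 ⇒ q = 3/16.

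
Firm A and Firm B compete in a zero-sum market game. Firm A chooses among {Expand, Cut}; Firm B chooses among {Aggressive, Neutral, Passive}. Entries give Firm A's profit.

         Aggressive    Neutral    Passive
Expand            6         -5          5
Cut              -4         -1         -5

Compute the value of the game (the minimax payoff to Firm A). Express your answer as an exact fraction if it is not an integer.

Row minima: Expand → -5, Cut → -5; maximin = -5.
Column maxima: Aggressive → 6, Neutral → -1, Passive → 5; minimax = -1.
-5 ≠ -1, so there is no saddle point; optimal play is mixed.
Aggressive is strictly dominated by Passive (it gives Firm A strictly more in every row), so Firm B never plays it.
On the remaining 2×2 (Expand, Cut vs Neutral, Passive):
Let Firm A play Expand with probability p. Expected payoff against Neutral: (-5)p + (-1)(1−p) = −4p − 1; against Passive: 5p + (-5)(1−p) = 10p − 5.
Setting these equal: −4p − 1 = 10p − 5 ⇒ −14p = -4 ⇒ p = 2/7, and the value is (-4)·(2/7) − 1 = -15/7.
For Firm B: with q = P(Neutral), equating Expand's and Cut's payoffs gives −10q + 5 = 4q − 5 ⇒ q = 5/7.

-15/7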